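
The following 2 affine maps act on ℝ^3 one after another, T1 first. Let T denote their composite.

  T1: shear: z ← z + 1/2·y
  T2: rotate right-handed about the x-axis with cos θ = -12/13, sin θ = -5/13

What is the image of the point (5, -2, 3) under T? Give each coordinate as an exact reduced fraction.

T1 shear: z ← z + 1/2·y: (5, -2, 3) → (5, -2, 2)
T2 rotate right-handed about the x-axis with cos θ = -12/13, sin θ = -5/13: (5, -2, 2) → (5, 34/13, -14/13)

T(p) = (5, 34/13, -14/13)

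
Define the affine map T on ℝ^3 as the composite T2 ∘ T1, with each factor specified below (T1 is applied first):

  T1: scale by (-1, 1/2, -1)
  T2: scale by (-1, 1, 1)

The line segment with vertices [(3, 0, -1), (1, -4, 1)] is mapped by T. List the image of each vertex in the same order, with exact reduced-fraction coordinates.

image vertices: (3, 0, 1), (1, -2, -1)

T1 scale by (-1, 1/2, -1): (3, 0, -1) → (-3, 0, 1); (1, -4, 1) → (-1, -2, -1)
T2 scale by (-1, 1, 1): (-3, 0, 1) → (3, 0, 1); (-1, -2, -1) → (1, -2, -1)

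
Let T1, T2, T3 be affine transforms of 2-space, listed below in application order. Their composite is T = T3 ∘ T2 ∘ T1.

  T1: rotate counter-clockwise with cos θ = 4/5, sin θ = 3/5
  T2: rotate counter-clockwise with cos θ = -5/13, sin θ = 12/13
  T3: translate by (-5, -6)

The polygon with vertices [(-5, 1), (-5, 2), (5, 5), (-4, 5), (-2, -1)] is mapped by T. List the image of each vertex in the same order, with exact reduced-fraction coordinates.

image vertices: (-6/5, -47/5), (-111/65, -667/65), (-154/13, -101/13), (-266/65, -802/65), (-36/13, -80/13)

T1 rotate counter-clockwise with cos θ = 4/5, sin θ = 3/5: (-5, 1) → (-23/5, -11/5); (-5, 2) → (-26/5, -7/5); (5, 5) → (1, 7); (-4, 5) → (-31/5, 8/5); (-2, -1) → (-1, -2)
T2 rotate counter-clockwise with cos θ = -5/13, sin θ = 12/13: (-23/5, -11/5) → (19/5, -17/5); (-26/5, -7/5) → (214/65, -277/65); (1, 7) → (-89/13, -23/13); (-31/5, 8/5) → (59/65, -412/65); (-1, -2) → (29/13, -2/13)
T3 translate by (-5, -6): (19/5, -17/5) → (-6/5, -47/5); (214/65, -277/65) → (-111/65, -667/65); (-89/13, -23/13) → (-154/13, -101/13); (59/65, -412/65) → (-266/65, -802/65); (29/13, -2/13) → (-36/13, -80/13)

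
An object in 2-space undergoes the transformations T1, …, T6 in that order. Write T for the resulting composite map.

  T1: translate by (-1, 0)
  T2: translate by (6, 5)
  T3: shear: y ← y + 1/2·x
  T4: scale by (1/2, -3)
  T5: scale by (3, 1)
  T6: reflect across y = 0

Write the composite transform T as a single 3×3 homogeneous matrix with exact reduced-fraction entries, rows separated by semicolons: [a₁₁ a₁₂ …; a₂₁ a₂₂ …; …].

T = [3/2 0 15/2; 3/2 3 45/2; 0 0 1]

T1 = [1 0 -1; 0 1 0; 0 0 1]
T2·T1 = [1 0 5; 0 1 5; 0 0 1]
T3·…·T1 = [1 0 5; 1/2 1 15/2; 0 0 1]
T4·…·T1 = [1/2 0 5/2; -3/2 -3 -45/2; 0 0 1]
T5·…·T1 = [3/2 0 15/2; -3/2 -3 -45/2; 0 0 1]
T6·…·T1 = [3/2 0 15/2; 3/2 3 45/2; 0 0 1]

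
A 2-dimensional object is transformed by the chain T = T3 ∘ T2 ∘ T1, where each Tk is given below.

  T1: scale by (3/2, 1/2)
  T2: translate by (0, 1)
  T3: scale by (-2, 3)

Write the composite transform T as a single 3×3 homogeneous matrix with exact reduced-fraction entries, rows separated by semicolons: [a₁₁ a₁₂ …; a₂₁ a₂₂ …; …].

T = [-3 0 0; 0 3/2 3; 0 0 1]

T1 = [3/2 0 0; 0 1/2 0; 0 0 1]
T2·T1 = [3/2 0 0; 0 1/2 1; 0 0 1]
T3·…·T1 = [-3 0 0; 0 3/2 3; 0 0 1]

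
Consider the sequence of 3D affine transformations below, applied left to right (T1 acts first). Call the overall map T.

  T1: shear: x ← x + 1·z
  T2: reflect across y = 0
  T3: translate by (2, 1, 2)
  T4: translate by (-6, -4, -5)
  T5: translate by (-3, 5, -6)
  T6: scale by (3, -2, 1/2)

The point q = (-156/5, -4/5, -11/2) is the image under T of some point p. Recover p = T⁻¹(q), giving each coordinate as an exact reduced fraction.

T1 = [1 0 1 0; 0 1 0 0; 0 0 1 0; 0 0 0 1]
T2·T1 = [1 0 1 0; 0 -1 0 0; 0 0 1 0; 0 0 0 1]
T3·…·T1 = [1 0 1 2; 0 -1 0 1; 0 0 1 2; 0 0 0 1]
T4·…·T1 = [1 0 1 -4; 0 -1 0 -3; 0 0 1 -3; 0 0 0 1]
T5·…·T1 = [1 0 1 -7; 0 -1 0 2; 0 0 1 -9; 0 0 0 1]
T6·…·T1 = [3 0 3 -21; 0 2 0 -4; 0 0 1/2 -9/2; 0 0 0 1]
det M = 3; M⁻¹ = [1/3 0 -2 -2; 0 1/2 0 2; 0 0 2 9; 0 0 0 1]
M⁻¹ · (-156/5, -4/5, -11/2)ᵀ = (-7/5, 8/5, -2)ᵀ

p = (-7/5, 8/5, -2)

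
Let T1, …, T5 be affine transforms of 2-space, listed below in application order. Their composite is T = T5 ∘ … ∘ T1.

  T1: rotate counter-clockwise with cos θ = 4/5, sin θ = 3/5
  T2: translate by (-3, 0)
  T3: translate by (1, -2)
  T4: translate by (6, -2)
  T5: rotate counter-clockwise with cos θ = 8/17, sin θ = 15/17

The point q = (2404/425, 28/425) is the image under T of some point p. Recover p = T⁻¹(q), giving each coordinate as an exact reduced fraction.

p = (-8/5, 0)

T1 = [4/5 -3/5 0; 3/5 4/5 0; 0 0 1]
T2·T1 = [4/5 -3/5 -3; 3/5 4/5 0; 0 0 1]
T3·…·T1 = [4/5 -3/5 -2; 3/5 4/5 -2; 0 0 1]
T4·…·T1 = [4/5 -3/5 4; 3/5 4/5 -4; 0 0 1]
T5·…·T1 = [-13/85 -84/85 92/17; 84/85 -13/85 28/17; 0 0 1]
det M = 1; M⁻¹ = [-13/85 84/85 -4/5; -84/85 -13/85 28/5; 0 0 1]
M⁻¹ · (2404/425, 28/425)ᵀ = (-8/5, 0)ᵀ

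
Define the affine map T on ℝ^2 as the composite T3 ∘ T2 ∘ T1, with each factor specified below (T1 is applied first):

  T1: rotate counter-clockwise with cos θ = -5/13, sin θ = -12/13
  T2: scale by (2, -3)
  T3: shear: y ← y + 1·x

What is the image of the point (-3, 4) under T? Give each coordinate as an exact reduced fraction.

T1 rotate counter-clockwise with cos θ = -5/13, sin θ = -12/13: (-3, 4) → (63/13, 16/13)
T2 scale by (2, -3): (63/13, 16/13) → (126/13, -48/13)
T3 shear: y ← y + 1·x: (126/13, -48/13) → (126/13, 6)

T(p) = (126/13, 6)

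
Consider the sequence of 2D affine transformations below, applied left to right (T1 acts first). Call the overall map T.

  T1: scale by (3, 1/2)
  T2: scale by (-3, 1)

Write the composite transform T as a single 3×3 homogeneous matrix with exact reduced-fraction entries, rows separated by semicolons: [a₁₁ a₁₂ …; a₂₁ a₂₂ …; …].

T1 = [3 0 0; 0 1/2 0; 0 0 1]
T2·T1 = [-9 0 0; 0 1/2 0; 0 0 1]

T = [-9 0 0; 0 1/2 0; 0 0 1]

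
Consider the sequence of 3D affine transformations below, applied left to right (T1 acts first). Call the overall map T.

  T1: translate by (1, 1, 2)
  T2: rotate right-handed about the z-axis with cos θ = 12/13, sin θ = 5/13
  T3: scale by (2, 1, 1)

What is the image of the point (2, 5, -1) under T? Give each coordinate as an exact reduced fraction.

T(p) = (12/13, 87/13, 1)

T1 translate by (1, 1, 2): (2, 5, -1) → (3, 6, 1)
T2 rotate right-handed about the z-axis with cos θ = 12/13, sin θ = 5/13: (3, 6, 1) → (6/13, 87/13, 1)
T3 scale by (2, 1, 1): (6/13, 87/13, 1) → (12/13, 87/13, 1)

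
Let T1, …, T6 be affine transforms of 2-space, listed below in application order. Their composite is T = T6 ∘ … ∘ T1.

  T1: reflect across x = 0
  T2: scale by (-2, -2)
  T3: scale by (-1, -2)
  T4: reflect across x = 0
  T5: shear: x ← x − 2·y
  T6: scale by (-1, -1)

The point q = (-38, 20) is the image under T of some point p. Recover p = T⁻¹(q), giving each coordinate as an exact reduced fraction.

T1 = [-1 0 0; 0 1 0; 0 0 1]
T2·T1 = [2 0 0; 0 -2 0; 0 0 1]
T3·…·T1 = [-2 0 0; 0 4 0; 0 0 1]
T4·…·T1 = [2 0 0; 0 4 0; 0 0 1]
T5·…·T1 = [2 -8 0; 0 4 0; 0 0 1]
T6·…·T1 = [-2 8 0; 0 -4 0; 0 0 1]
det M = 8; M⁻¹ = [-1/2 -1 0; 0 -1/4 0; 0 0 1]
M⁻¹ · (-38, 20)ᵀ = (-1, -5)ᵀ

p = (-1, -5)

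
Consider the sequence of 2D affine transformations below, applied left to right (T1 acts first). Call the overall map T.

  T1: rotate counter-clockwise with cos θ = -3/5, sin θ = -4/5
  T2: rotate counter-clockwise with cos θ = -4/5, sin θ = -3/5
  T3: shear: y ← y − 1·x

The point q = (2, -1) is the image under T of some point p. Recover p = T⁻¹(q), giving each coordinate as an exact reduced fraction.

T1 = [-3/5 4/5 0; -4/5 -3/5 0; 0 0 1]
T2·T1 = [0 -1 0; 1 0 0; 0 0 1]
T3·…·T1 = [0 -1 0; 1 1 0; 0 0 1]
det M = 1; M⁻¹ = [1 1 0; -1 0 0; 0 0 1]
M⁻¹ · (2, -1)ᵀ = (1, -2)ᵀ

p = (1, -2)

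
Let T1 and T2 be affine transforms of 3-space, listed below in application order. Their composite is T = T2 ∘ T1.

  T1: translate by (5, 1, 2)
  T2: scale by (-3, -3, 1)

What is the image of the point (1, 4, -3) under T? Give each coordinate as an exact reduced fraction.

T(p) = (-18, -15, -1)

T1 translate by (5, 1, 2): (1, 4, -3) → (6, 5, -1)
T2 scale by (-3, -3, 1): (6, 5, -1) → (-18, -15, -1)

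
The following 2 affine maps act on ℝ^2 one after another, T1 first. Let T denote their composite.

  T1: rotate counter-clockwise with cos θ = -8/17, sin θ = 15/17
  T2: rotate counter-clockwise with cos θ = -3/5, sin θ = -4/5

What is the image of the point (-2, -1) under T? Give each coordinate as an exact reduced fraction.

T(p) = (-181/85, -58/85)

T1 rotate counter-clockwise with cos θ = -8/17, sin θ = 15/17: (-2, -1) → (31/17, -22/17)
T2 rotate counter-clockwise with cos θ = -3/5, sin θ = -4/5: (31/17, -22/17) → (-181/85, -58/85)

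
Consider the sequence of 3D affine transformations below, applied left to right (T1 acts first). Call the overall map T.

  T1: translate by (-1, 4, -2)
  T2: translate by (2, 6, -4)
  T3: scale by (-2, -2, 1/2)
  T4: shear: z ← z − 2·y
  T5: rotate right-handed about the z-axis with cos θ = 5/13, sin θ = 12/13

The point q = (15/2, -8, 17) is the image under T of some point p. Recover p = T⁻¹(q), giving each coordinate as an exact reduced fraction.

T1 = [1 0 0 -1; 0 1 0 4; 0 0 1 -2; 0 0 0 1]
T2·T1 = [1 0 0 1; 0 1 0 10; 0 0 1 -6; 0 0 0 1]
T3·…·T1 = [-2 0 0 -2; 0 -2 0 -20; 0 0 1/2 -3; 0 0 0 1]
T4·…·T1 = [-2 0 0 -2; 0 -2 0 -20; 0 4 1/2 37; 0 0 0 1]
T5·…·T1 = [-10/13 24/13 0 230/13; -24/13 -10/13 0 -124/13; 0 4 1/2 37; 0 0 0 1]
det M = 2; M⁻¹ = [-5/26 -6/13 0 -1; 6/13 -5/26 0 -10; -48/13 20/13 2 6; 0 0 0 1]
M⁻¹ · (15/2, -8, 17)ᵀ = (5/4, -5, 0)ᵀ

p = (5/4, -5, 0)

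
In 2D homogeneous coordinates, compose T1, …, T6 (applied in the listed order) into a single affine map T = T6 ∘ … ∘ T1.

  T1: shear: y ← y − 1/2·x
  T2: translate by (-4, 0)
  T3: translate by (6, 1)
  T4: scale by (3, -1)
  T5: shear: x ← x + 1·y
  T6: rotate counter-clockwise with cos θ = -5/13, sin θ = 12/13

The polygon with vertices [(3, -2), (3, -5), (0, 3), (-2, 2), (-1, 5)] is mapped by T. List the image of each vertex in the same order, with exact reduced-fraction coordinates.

image vertices: (-235/26, 395/26), (-337/26, 437/26), (38/13, 44/13), (68/13, -28/13), (191/26, -19/26)

T1 shear: y ← y − 1/2·x: (3, -2) → (3, -7/2); (3, -5) → (3, -13/2); (0, 3) → (0, 3); (-2, 2) → (-2, 3); (-1, 5) → (-1, 11/2)
T2 translate by (-4, 0): (3, -7/2) → (-1, -7/2); (3, -13/2) → (-1, -13/2); (0, 3) → (-4, 3); (-2, 3) → (-6, 3); (-1, 11/2) → (-5, 11/2)
T3 translate by (6, 1): (-1, -7/2) → (5, -5/2); (-1, -13/2) → (5, -11/2); (-4, 3) → (2, 4); (-6, 3) → (0, 4); (-5, 11/2) → (1, 13/2)
T4 scale by (3, -1): (5, -5/2) → (15, 5/2); (5, -11/2) → (15, 11/2); (2, 4) → (6, -4); (0, 4) → (0, -4); (1, 13/2) → (3, -13/2)
T5 shear: x ← x + 1·y: (15, 5/2) → (35/2, 5/2); (15, 11/2) → (41/2, 11/2); (6, -4) → (2, -4); (0, -4) → (-4, -4); (3, -13/2) → (-7/2, -13/2)
T6 rotate counter-clockwise with cos θ = -5/13, sin θ = 12/13: (35/2, 5/2) → (-235/26, 395/26); (41/2, 11/2) → (-337/26, 437/26); (2, -4) → (38/13, 44/13); (-4, -4) → (68/13, -28/13); (-7/2, -13/2) → (191/26, -19/26)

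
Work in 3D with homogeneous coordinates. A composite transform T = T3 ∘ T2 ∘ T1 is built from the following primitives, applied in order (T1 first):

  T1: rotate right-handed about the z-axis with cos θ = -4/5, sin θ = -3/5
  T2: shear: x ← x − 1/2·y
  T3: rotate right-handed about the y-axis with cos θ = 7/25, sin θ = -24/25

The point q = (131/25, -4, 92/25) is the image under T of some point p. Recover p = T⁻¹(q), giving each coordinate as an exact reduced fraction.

T1 = [-4/5 3/5 0 0; -3/5 -4/5 0 0; 0 0 1 0; 0 0 0 1]
T2·T1 = [-1/2 1 0 0; -3/5 -4/5 0 0; 0 0 1 0; 0 0 0 1]
T3·…·T1 = [-7/50 7/25 -24/25 0; -3/5 -4/5 0 0; -12/25 24/25 7/25 0; 0 0 0 1]
det M = 1; M⁻¹ = [-28/125 -1 -96/125 0; 21/125 -1/2 72/125 0; -24/25 0 7/25 0; 0 0 0 1]
M⁻¹ · (131/25, -4, 92/25)ᵀ = (0, 5, -4)ᵀ

p = (0, 5, -4)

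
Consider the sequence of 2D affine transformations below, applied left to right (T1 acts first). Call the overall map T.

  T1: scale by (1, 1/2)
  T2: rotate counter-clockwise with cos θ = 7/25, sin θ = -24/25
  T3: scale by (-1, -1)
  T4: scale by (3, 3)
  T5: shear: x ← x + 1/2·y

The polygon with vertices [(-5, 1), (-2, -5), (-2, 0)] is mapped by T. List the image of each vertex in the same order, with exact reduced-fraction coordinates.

T1 scale by (1, 1/2): (-5, 1) → (-5, 1/2); (-2, -5) → (-2, -5/2); (-2, 0) → (-2, 0)
T2 rotate counter-clockwise with cos θ = 7/25, sin θ = -24/25: (-5, 1/2) → (-23/25, 247/50); (-2, -5/2) → (-74/25, 61/50); (-2, 0) → (-14/25, 48/25)
T3 scale by (-1, -1): (-23/25, 247/50) → (23/25, -247/50); (-74/25, 61/50) → (74/25, -61/50); (-14/25, 48/25) → (14/25, -48/25)
T4 scale by (3, 3): (23/25, -247/50) → (69/25, -741/50); (74/25, -61/50) → (222/25, -183/50); (14/25, -48/25) → (42/25, -144/25)
T5 shear: x ← x + 1/2·y: (69/25, -741/50) → (-93/20, -741/50); (222/25, -183/50) → (141/20, -183/50); (42/25, -144/25) → (-6/5, -144/25)

image vertices: (-93/20, -741/50), (141/20, -183/50), (-6/5, -144/25)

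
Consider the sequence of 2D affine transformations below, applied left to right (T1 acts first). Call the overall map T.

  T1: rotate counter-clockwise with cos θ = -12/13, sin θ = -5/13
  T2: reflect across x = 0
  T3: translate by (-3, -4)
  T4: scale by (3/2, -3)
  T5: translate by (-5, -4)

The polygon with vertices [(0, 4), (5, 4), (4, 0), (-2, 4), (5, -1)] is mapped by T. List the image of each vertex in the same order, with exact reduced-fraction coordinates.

image vertices: (-307/26, 248/13), (-127/26, 323/13), (-103/26, 164/13), (-379/26, 218/13), (-2, 11)

T1 rotate counter-clockwise with cos θ = -12/13, sin θ = -5/13: (0, 4) → (20/13, -48/13); (5, 4) → (-40/13, -73/13); (4, 0) → (-48/13, -20/13); (-2, 4) → (44/13, -38/13); (5, -1) → (-5, -1)
T2 reflect across x = 0: (20/13, -48/13) → (-20/13, -48/13); (-40/13, -73/13) → (40/13, -73/13); (-48/13, -20/13) → (48/13, -20/13); (44/13, -38/13) → (-44/13, -38/13); (-5, -1) → (5, -1)
T3 translate by (-3, -4): (-20/13, -48/13) → (-59/13, -100/13); (40/13, -73/13) → (1/13, -125/13); (48/13, -20/13) → (9/13, -72/13); (-44/13, -38/13) → (-83/13, -90/13); (5, -1) → (2, -5)
T4 scale by (3/2, -3): (-59/13, -100/13) → (-177/26, 300/13); (1/13, -125/13) → (3/26, 375/13); (9/13, -72/13) → (27/26, 216/13); (-83/13, -90/13) → (-249/26, 270/13); (2, -5) → (3, 15)
T5 translate by (-5, -4): (-177/26, 300/13) → (-307/26, 248/13); (3/26, 375/13) → (-127/26, 323/13); (27/26, 216/13) → (-103/26, 164/13); (-249/26, 270/13) → (-379/26, 218/13); (3, 15) → (-2, 11)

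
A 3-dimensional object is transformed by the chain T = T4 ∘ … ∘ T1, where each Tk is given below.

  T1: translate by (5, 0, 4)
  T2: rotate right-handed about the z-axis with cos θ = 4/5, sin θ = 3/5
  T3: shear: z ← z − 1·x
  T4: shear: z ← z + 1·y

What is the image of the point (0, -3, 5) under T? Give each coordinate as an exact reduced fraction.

T(p) = (29/5, 3/5, 19/5)

T1 translate by (5, 0, 4): (0, -3, 5) → (5, -3, 9)
T2 rotate right-handed about the z-axis with cos θ = 4/5, sin θ = 3/5: (5, -3, 9) → (29/5, 3/5, 9)
T3 shear: z ← z − 1·x: (29/5, 3/5, 9) → (29/5, 3/5, 16/5)
T4 shear: z ← z + 1·y: (29/5, 3/5, 16/5) → (29/5, 3/5, 19/5)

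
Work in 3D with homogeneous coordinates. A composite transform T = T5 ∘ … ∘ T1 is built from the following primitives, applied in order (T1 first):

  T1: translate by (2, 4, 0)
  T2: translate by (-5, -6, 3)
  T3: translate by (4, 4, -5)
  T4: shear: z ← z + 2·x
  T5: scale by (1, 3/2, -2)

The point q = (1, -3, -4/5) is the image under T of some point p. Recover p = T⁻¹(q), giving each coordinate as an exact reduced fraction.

p = (0, -4, 2/5)

T1 = [1 0 0 2; 0 1 0 4; 0 0 1 0; 0 0 0 1]
T2·T1 = [1 0 0 -3; 0 1 0 -2; 0 0 1 3; 0 0 0 1]
T3·…·T1 = [1 0 0 1; 0 1 0 2; 0 0 1 -2; 0 0 0 1]
T4·…·T1 = [1 0 0 1; 0 1 0 2; 2 0 1 0; 0 0 0 1]
T5·…·T1 = [1 0 0 1; 0 3/2 0 3; -4 0 -2 0; 0 0 0 1]
det M = -3; M⁻¹ = [1 0 0 -1; 0 2/3 0 -2; -2 0 -1/2 2; 0 0 0 1]
M⁻¹ · (1, -3, -4/5)ᵀ = (0, -4, 2/5)ᵀ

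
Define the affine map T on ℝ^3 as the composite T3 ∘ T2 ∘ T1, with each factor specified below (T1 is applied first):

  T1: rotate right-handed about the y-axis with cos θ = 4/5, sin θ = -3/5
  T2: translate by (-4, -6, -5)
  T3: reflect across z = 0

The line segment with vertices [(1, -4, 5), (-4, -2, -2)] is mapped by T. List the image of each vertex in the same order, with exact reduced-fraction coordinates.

T1 rotate right-handed about the y-axis with cos θ = 4/5, sin θ = -3/5: (1, -4, 5) → (-11/5, -4, 23/5); (-4, -2, -2) → (-2, -2, -4)
T2 translate by (-4, -6, -5): (-11/5, -4, 23/5) → (-31/5, -10, -2/5); (-2, -2, -4) → (-6, -8, -9)
T3 reflect across z = 0: (-31/5, -10, -2/5) → (-31/5, -10, 2/5); (-6, -8, -9) → (-6, -8, 9)

image vertices: (-31/5, -10, 2/5), (-6, -8, 9)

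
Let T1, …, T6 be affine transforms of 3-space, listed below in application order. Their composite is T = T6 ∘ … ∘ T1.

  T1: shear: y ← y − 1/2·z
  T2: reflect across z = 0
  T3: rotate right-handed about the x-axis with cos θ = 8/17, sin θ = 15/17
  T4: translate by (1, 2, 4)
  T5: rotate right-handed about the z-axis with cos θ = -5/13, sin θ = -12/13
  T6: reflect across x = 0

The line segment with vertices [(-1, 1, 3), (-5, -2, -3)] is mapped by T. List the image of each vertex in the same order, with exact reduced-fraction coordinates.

T1 shear: y ← y − 1/2·z: (-1, 1, 3) → (-1, -1/2, 3); (-5, -2, -3) → (-5, -1/2, -3)
T2 reflect across z = 0: (-1, -1/2, 3) → (-1, -1/2, -3); (-5, -1/2, -3) → (-5, -1/2, 3)
T3 rotate right-handed about the x-axis with cos θ = 8/17, sin θ = 15/17: (-1, -1/2, -3) → (-1, 41/17, -63/34); (-5, -1/2, 3) → (-5, -49/17, 33/34)
T4 translate by (1, 2, 4): (-1, 41/17, -63/34) → (0, 75/17, 73/34); (-5, -49/17, 33/34) → (-4, -15/17, 169/34)
T5 rotate right-handed about the z-axis with cos θ = -5/13, sin θ = -12/13: (0, 75/17, 73/34) → (900/221, -375/221, 73/34); (-4, -15/17, 169/34) → (160/221, 891/221, 169/34)
T6 reflect across x = 0: (900/221, -375/221, 73/34) → (-900/221, -375/221, 73/34); (160/221, 891/221, 169/34) → (-160/221, 891/221, 169/34)

image vertices: (-900/221, -375/221, 73/34), (-160/221, 891/221, 169/34)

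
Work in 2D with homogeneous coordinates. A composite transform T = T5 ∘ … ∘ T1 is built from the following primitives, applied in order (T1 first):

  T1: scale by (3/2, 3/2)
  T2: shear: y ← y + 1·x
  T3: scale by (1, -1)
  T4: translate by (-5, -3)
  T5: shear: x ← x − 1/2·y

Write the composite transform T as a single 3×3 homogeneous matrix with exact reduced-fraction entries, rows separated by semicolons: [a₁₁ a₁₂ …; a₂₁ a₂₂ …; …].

T = [9/4 3/4 -7/2; -3/2 -3/2 -3; 0 0 1]

T1 = [3/2 0 0; 0 3/2 0; 0 0 1]
T2·T1 = [3/2 0 0; 3/2 3/2 0; 0 0 1]
T3·…·T1 = [3/2 0 0; -3/2 -3/2 0; 0 0 1]
T4·…·T1 = [3/2 0 -5; -3/2 -3/2 -3; 0 0 1]
T5·…·T1 = [9/4 3/4 -7/2; -3/2 -3/2 -3; 0 0 1]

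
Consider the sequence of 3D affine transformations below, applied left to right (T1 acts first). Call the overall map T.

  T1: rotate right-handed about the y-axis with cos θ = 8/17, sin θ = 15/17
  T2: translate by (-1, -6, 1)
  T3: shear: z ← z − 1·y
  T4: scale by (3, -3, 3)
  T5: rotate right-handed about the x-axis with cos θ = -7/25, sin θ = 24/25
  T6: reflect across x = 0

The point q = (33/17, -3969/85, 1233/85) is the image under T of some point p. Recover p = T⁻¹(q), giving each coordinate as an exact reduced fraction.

T1 = [8/17 0 15/17 0; 0 1 0 0; -15/17 0 8/17 0; 0 0 0 1]
T2·T1 = [8/17 0 15/17 -1; 0 1 0 -6; -15/17 0 8/17 1; 0 0 0 1]
T3·…·T1 = [8/17 0 15/17 -1; 0 1 0 -6; -15/17 -1 8/17 7; 0 0 0 1]
T4·…·T1 = [24/17 0 45/17 -3; 0 -3 0 18; -45/17 -3 24/17 21; 0 0 0 1]
T5·…·T1 = [24/17 0 45/17 -3; 216/85 93/25 -576/425 -126/5; 63/85 -51/25 -168/425 57/5; 0 0 0 1]
T6·…·T1 = [-24/17 0 -45/17 3; 216/85 93/25 -576/425 -126/5; 63/85 -51/25 -168/425 57/5; 0 0 0 1]
det M = 27; M⁻¹ = [-8/51 1/5 31/85 23/17; 0 7/75 -8/25 6; -5/17 -8/75 -248/1275 7/17; 0 0 0 1]
M⁻¹ · (33/17, -3969/85, 1233/85)ᵀ = (-3, -3, 2)ᵀ

p = (-3, -3, 2)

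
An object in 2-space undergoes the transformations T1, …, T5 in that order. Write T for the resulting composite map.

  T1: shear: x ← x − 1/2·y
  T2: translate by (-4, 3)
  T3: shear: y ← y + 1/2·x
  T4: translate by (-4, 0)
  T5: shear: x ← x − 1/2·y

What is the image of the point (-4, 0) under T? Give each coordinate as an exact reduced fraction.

T1 shear: x ← x − 1/2·y: (-4, 0) → (-4, 0)
T2 translate by (-4, 3): (-4, 0) → (-8, 3)
T3 shear: y ← y + 1/2·x: (-8, 3) → (-8, -1)
T4 translate by (-4, 0): (-8, -1) → (-12, -1)
T5 shear: x ← x − 1/2·y: (-12, -1) → (-23/2, -1)

T(p) = (-23/2, -1)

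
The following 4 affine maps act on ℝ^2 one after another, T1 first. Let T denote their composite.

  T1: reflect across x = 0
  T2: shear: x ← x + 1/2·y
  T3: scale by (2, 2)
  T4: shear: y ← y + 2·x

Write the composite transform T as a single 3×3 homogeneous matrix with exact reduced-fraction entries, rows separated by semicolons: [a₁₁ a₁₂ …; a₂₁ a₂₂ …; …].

T = [-2 1 0; -4 4 0; 0 0 1]

T1 = [-1 0 0; 0 1 0; 0 0 1]
T2·T1 = [-1 1/2 0; 0 1 0; 0 0 1]
T3·…·T1 = [-2 1 0; 0 2 0; 0 0 1]
T4·…·T1 = [-2 1 0; -4 4 0; 0 0 1]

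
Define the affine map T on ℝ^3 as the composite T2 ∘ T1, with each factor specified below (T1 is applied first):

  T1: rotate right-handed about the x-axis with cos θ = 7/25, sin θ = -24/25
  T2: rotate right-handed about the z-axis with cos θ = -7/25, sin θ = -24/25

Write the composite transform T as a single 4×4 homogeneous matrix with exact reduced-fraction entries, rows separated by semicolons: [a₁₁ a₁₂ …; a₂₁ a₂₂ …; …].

T = [-7/25 168/625 576/625 0; -24/25 -49/625 -168/625 0; 0 -24/25 7/25 0; 0 0 0 1]

T1 = [1 0 0 0; 0 7/25 24/25 0; 0 -24/25 7/25 0; 0 0 0 1]
T2·T1 = [-7/25 168/625 576/625 0; -24/25 -49/625 -168/625 0; 0 -24/25 7/25 0; 0 0 0 1]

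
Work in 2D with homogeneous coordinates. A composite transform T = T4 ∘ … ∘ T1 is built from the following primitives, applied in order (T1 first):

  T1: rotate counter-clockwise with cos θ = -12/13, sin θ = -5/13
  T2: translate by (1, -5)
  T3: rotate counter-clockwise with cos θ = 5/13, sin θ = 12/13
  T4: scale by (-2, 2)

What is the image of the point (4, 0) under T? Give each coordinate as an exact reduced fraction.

T(p) = (-10, -10)

T1 rotate counter-clockwise with cos θ = -12/13, sin θ = -5/13: (4, 0) → (-48/13, -20/13)
T2 translate by (1, -5): (-48/13, -20/13) → (-35/13, -85/13)
T3 rotate counter-clockwise with cos θ = 5/13, sin θ = 12/13: (-35/13, -85/13) → (5, -5)
T4 scale by (-2, 2): (5, -5) → (-10, -10)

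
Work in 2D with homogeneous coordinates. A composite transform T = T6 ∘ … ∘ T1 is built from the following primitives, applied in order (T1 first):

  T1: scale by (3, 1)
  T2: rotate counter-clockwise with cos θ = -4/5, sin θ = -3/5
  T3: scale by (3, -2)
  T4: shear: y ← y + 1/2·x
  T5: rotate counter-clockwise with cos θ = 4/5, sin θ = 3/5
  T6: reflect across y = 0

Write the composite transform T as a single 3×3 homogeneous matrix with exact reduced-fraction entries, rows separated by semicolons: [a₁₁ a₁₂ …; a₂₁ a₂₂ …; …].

T1 = [3 0 0; 0 1 0; 0 0 1]
T2·T1 = [-12/5 3/5 0; -9/5 -4/5 0; 0 0 1]
T3·…·T1 = [-36/5 9/5 0; 18/5 8/5 0; 0 0 1]
T4·…·T1 = [-36/5 9/5 0; 0 5/2 0; 0 0 1]
T5·…·T1 = [-144/25 -3/50 0; -108/25 77/25 0; 0 0 1]
T6·…·T1 = [-144/25 -3/50 0; 108/25 -77/25 0; 0 0 1]

T = [-144/25 -3/50 0; 108/25 -77/25 0; 0 0 1]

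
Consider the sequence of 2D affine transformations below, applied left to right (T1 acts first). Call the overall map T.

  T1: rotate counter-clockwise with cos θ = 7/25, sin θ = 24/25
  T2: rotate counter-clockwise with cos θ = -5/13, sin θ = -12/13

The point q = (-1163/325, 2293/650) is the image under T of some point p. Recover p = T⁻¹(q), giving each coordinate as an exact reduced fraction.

T1 = [7/25 -24/25 0; 24/25 7/25 0; 0 0 1]
T2·T1 = [253/325 204/325 0; -204/325 253/325 0; 0 0 1]
det M = 1; M⁻¹ = [253/325 -204/325 0; 204/325 253/325 0; 0 0 1]
M⁻¹ · (-1163/325, 2293/650)ᵀ = (-5, 1/2)ᵀ

p = (-5, 1/2)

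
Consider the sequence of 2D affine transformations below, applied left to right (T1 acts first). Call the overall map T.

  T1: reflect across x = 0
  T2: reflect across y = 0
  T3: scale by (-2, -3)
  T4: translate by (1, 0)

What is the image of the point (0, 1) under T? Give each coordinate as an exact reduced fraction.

T1 reflect across x = 0: (0, 1) → (0, 1)
T2 reflect across y = 0: (0, 1) → (0, -1)
T3 scale by (-2, -3): (0, -1) → (0, 3)
T4 translate by (1, 0): (0, 3) → (1, 3)

T(p) = (1, 3)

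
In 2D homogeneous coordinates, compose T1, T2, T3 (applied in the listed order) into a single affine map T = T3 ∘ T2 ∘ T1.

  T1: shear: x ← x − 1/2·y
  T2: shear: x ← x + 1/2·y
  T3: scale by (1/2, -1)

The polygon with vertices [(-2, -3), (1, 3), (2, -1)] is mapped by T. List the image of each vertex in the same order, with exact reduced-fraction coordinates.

image vertices: (-1, 3), (1/2, -3), (1, 1)

T1 shear: x ← x − 1/2·y: (-2, -3) → (-1/2, -3); (1, 3) → (-1/2, 3); (2, -1) → (5/2, -1)
T2 shear: x ← x + 1/2·y: (-1/2, -3) → (-2, -3); (-1/2, 3) → (1, 3); (5/2, -1) → (2, -1)
T3 scale by (1/2, -1): (-2, -3) → (-1, 3); (1, 3) → (1/2, -3); (2, -1) → (1, 1)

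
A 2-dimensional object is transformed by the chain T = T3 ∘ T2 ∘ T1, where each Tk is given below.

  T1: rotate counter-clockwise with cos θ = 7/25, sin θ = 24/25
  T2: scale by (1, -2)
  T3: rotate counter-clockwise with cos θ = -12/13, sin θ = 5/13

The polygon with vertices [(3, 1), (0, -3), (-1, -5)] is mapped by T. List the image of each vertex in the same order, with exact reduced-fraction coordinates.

image vertices: (826/325, 1881/325), (-1074/325, -144/325), (-1946/325, -851/325)

T1 rotate counter-clockwise with cos θ = 7/25, sin θ = 24/25: (3, 1) → (-3/25, 79/25); (0, -3) → (72/25, -21/25); (-1, -5) → (113/25, -59/25)
T2 scale by (1, -2): (-3/25, 79/25) → (-3/25, -158/25); (72/25, -21/25) → (72/25, 42/25); (113/25, -59/25) → (113/25, 118/25)
T3 rotate counter-clockwise with cos θ = -12/13, sin θ = 5/13: (-3/25, -158/25) → (826/325, 1881/325); (72/25, 42/25) → (-1074/325, -144/325); (113/25, 118/25) → (-1946/325, -851/325)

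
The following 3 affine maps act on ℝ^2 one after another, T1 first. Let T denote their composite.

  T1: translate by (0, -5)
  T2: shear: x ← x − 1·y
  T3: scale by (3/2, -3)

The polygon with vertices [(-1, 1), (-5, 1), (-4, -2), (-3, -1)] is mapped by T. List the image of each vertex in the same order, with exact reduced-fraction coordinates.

T1 translate by (0, -5): (-1, 1) → (-1, -4); (-5, 1) → (-5, -4); (-4, -2) → (-4, -7); (-3, -1) → (-3, -6)
T2 shear: x ← x − 1·y: (-1, -4) → (3, -4); (-5, -4) → (-1, -4); (-4, -7) → (3, -7); (-3, -6) → (3, -6)
T3 scale by (3/2, -3): (3, -4) → (9/2, 12); (-1, -4) → (-3/2, 12); (3, -7) → (9/2, 21); (3, -6) → (9/2, 18)

image vertices: (9/2, 12), (-3/2, 12), (9/2, 21), (9/2, 18)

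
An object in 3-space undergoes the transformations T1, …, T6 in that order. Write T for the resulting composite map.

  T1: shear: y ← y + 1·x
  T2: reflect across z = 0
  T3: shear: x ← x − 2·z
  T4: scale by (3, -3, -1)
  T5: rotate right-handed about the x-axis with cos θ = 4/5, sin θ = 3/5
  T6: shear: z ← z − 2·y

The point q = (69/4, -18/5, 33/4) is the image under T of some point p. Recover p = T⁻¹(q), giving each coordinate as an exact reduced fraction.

T1 = [1 0 0 0; 1 1 0 0; 0 0 1 0; 0 0 0 1]
T2·T1 = [1 0 0 0; 1 1 0 0; 0 0 -1 0; 0 0 0 1]
T3·…·T1 = [1 0 2 0; 1 1 0 0; 0 0 -1 0; 0 0 0 1]
T4·…·T1 = [3 0 6 0; -3 -3 0 0; 0 0 1 0; 0 0 0 1]
T5·…·T1 = [3 0 6 0; -12/5 -12/5 -3/5 0; -9/5 -9/5 4/5 0; 0 0 0 1]
T6·…·T1 = [3 0 6 0; -12/5 -12/5 -3/5 0; 3 3 2 0; 0 0 0 1]
det M = -9; M⁻¹ = [1/3 -2 -8/5 0; -1/3 4/3 7/5 0; 0 1 4/5 0; 0 0 0 1]
M⁻¹ · (69/4, -18/5, 33/4)ᵀ = (-1/4, 1, 3)ᵀ

p = (-1/4, 1, 3)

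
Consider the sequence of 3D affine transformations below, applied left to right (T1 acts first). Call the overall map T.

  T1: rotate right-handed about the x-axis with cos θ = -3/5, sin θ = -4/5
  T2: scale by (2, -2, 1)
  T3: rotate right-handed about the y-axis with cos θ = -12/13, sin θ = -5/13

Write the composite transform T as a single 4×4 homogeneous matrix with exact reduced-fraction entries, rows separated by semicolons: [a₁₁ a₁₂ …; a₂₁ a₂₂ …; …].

T = [-24/13 4/13 3/13 0; 0 6/5 -8/5 0; 10/13 48/65 36/65 0; 0 0 0 1]

T1 = [1 0 0 0; 0 -3/5 4/5 0; 0 -4/5 -3/5 0; 0 0 0 1]
T2·T1 = [2 0 0 0; 0 6/5 -8/5 0; 0 -4/5 -3/5 0; 0 0 0 1]
T3·…·T1 = [-24/13 4/13 3/13 0; 0 6/5 -8/5 0; 10/13 48/65 36/65 0; 0 0 0 1]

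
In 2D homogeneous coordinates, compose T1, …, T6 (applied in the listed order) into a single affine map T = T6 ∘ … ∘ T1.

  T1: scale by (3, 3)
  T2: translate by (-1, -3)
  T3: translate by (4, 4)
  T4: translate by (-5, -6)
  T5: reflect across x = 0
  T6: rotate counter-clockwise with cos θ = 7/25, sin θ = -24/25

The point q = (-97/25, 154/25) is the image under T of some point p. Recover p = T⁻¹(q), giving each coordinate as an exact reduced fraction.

T1 = [3 0 0; 0 3 0; 0 0 1]
T2·T1 = [3 0 -1; 0 3 -3; 0 0 1]
T3·…·T1 = [3 0 3; 0 3 1; 0 0 1]
T4·…·T1 = [3 0 -2; 0 3 -5; 0 0 1]
T5·…·T1 = [-3 0 2; 0 3 -5; 0 0 1]
T6·…·T1 = [-21/25 72/25 -106/25; 72/25 21/25 -83/25; 0 0 1]
det M = -9; M⁻¹ = [-7/75 8/25 2/3; 8/25 7/75 5/3; 0 0 1]
M⁻¹ · (-97/25, 154/25)ᵀ = (3, 1)ᵀ

p = (3, 1)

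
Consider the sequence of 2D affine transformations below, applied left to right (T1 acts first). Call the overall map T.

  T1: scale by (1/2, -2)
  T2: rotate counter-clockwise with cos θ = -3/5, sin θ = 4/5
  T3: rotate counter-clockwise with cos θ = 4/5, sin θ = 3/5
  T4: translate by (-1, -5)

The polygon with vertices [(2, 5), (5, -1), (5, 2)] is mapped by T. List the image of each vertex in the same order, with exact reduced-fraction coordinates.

image vertices: (21/25, 122/25), (-99/25, -311/50), (-57/25, -23/50)

T1 scale by (1/2, -2): (2, 5) → (1, -10); (5, -1) → (5/2, 2); (5, 2) → (5/2, -4)
T2 rotate counter-clockwise with cos θ = -3/5, sin θ = 4/5: (1, -10) → (37/5, 34/5); (5/2, 2) → (-31/10, 4/5); (5/2, -4) → (17/10, 22/5)
T3 rotate counter-clockwise with cos θ = 4/5, sin θ = 3/5: (37/5, 34/5) → (46/25, 247/25); (-31/10, 4/5) → (-74/25, -61/50); (17/10, 22/5) → (-32/25, 227/50)
T4 translate by (-1, -5): (46/25, 247/25) → (21/25, 122/25); (-74/25, -61/50) → (-99/25, -311/50); (-32/25, 227/50) → (-57/25, -23/50)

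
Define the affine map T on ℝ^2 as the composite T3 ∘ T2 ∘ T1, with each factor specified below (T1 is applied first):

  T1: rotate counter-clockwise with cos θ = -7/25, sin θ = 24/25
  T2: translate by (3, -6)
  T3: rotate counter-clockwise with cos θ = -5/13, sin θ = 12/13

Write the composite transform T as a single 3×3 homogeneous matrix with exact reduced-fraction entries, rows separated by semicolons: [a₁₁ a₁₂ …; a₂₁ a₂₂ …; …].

T = [-253/325 204/325 57/13; -204/325 -253/325 66/13; 0 0 1]

T1 = [-7/25 -24/25 0; 24/25 -7/25 0; 0 0 1]
T2·T1 = [-7/25 -24/25 3; 24/25 -7/25 -6; 0 0 1]
T3·…·T1 = [-253/325 204/325 57/13; -204/325 -253/325 66/13; 0 0 1]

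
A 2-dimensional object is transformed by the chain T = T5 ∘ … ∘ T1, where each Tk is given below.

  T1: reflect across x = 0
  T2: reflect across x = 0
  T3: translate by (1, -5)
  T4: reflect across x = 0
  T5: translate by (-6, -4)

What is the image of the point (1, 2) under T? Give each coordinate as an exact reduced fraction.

T1 reflect across x = 0: (1, 2) → (-1, 2)
T2 reflect across x = 0: (-1, 2) → (1, 2)
T3 translate by (1, -5): (1, 2) → (2, -3)
T4 reflect across x = 0: (2, -3) → (-2, -3)
T5 translate by (-6, -4): (-2, -3) → (-8, -7)

T(p) = (-8, -7)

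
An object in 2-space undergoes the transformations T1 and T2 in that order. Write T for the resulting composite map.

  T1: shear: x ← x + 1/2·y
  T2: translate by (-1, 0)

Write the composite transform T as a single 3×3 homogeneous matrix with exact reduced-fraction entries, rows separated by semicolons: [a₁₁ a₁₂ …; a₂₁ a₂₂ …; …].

T = [1 1/2 -1; 0 1 0; 0 0 1]

T1 = [1 1/2 0; 0 1 0; 0 0 1]
T2·T1 = [1 1/2 -1; 0 1 0; 0 0 1]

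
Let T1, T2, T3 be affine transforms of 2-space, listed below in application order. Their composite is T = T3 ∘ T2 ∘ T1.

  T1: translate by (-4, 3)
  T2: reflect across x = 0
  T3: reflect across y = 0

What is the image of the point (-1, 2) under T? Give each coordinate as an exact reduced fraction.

T(p) = (5, -5)

T1 translate by (-4, 3): (-1, 2) → (-5, 5)
T2 reflect across x = 0: (-5, 5) → (5, 5)
T3 reflect across y = 0: (5, 5) → (5, -5)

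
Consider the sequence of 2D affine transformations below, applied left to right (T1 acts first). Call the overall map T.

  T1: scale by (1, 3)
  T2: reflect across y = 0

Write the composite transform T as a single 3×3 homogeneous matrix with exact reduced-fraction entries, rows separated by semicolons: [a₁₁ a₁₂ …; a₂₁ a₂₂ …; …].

T = [1 0 0; 0 -3 0; 0 0 1]

T1 = [1 0 0; 0 3 0; 0 0 1]
T2·T1 = [1 0 0; 0 -3 0; 0 0 1]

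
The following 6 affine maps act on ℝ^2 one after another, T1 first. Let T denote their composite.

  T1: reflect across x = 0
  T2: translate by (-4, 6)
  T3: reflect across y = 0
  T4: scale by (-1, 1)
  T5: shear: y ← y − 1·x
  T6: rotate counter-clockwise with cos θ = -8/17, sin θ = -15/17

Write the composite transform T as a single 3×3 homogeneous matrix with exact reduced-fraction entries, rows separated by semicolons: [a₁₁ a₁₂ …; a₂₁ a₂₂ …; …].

T1 = [-1 0 0; 0 1 0; 0 0 1]
T2·T1 = [-1 0 -4; 0 1 6; 0 0 1]
T3·…·T1 = [-1 0 -4; 0 -1 -6; 0 0 1]
T4·…·T1 = [1 0 4; 0 -1 -6; 0 0 1]
T5·…·T1 = [1 0 4; -1 -1 -10; 0 0 1]
T6·…·T1 = [-23/17 -15/17 -182/17; -7/17 8/17 20/17; 0 0 1]

T = [-23/17 -15/17 -182/17; -7/17 8/17 20/17; 0 0 1]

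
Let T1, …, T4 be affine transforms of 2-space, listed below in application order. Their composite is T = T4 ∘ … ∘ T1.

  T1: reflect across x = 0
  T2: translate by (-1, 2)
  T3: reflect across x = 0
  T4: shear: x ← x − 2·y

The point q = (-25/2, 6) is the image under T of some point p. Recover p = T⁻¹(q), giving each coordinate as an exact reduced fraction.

p = (-3/2, 4)

T1 = [-1 0 0; 0 1 0; 0 0 1]
T2·T1 = [-1 0 -1; 0 1 2; 0 0 1]
T3·…·T1 = [1 0 1; 0 1 2; 0 0 1]
T4·…·T1 = [1 -2 -3; 0 1 2; 0 0 1]
det M = 1; M⁻¹ = [1 2 -1; 0 1 -2; 0 0 1]
M⁻¹ · (-25/2, 6)ᵀ = (-3/2, 4)ᵀ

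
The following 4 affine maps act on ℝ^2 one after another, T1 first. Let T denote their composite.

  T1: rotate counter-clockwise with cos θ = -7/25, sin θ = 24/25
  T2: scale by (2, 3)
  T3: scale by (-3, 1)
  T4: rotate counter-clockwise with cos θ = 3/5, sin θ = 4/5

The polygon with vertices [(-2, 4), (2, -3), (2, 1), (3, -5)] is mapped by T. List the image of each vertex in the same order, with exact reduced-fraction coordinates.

T1 rotate counter-clockwise with cos θ = -7/25, sin θ = 24/25: (-2, 4) → (-82/25, -76/25); (2, -3) → (58/25, 69/25); (2, 1) → (-38/25, 41/25); (3, -5) → (99/25, 107/25)
T2 scale by (2, 3): (-82/25, -76/25) → (-164/25, -228/25); (58/25, 69/25) → (116/25, 207/25); (-38/25, 41/25) → (-76/25, 123/25); (99/25, 107/25) → (198/25, 321/25)
T3 scale by (-3, 1): (-164/25, -228/25) → (492/25, -228/25); (116/25, 207/25) → (-348/25, 207/25); (-76/25, 123/25) → (228/25, 123/25); (198/25, 321/25) → (-594/25, 321/25)
T4 rotate counter-clockwise with cos θ = 3/5, sin θ = 4/5: (492/25, -228/25) → (2388/125, 1284/125); (-348/25, 207/25) → (-1872/125, -771/125); (228/25, 123/25) → (192/125, 1281/125); (-594/25, 321/25) → (-3066/125, -1413/125)

image vertices: (2388/125, 1284/125), (-1872/125, -771/125), (192/125, 1281/125), (-3066/125, -1413/125)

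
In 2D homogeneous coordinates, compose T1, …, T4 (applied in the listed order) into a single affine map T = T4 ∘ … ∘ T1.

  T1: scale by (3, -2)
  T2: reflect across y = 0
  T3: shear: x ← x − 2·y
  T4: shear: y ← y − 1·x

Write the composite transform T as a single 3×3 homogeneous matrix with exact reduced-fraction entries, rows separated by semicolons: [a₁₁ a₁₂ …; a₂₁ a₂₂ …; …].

T1 = [3 0 0; 0 -2 0; 0 0 1]
T2·T1 = [3 0 0; 0 2 0; 0 0 1]
T3·…·T1 = [3 -4 0; 0 2 0; 0 0 1]
T4·…·T1 = [3 -4 0; -3 6 0; 0 0 1]

T = [3 -4 0; -3 6 0; 0 0 1]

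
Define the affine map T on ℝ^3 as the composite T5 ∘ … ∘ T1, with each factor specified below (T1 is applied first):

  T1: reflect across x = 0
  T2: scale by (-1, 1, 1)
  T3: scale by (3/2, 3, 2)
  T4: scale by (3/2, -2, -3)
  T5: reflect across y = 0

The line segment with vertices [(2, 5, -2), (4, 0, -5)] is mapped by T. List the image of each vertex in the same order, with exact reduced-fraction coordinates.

T1 reflect across x = 0: (2, 5, -2) → (-2, 5, -2); (4, 0, -5) → (-4, 0, -5)
T2 scale by (-1, 1, 1): (-2, 5, -2) → (2, 5, -2); (-4, 0, -5) → (4, 0, -5)
T3 scale by (3/2, 3, 2): (2, 5, -2) → (3, 15, -4); (4, 0, -5) → (6, 0, -10)
T4 scale by (3/2, -2, -3): (3, 15, -4) → (9/2, -30, 12); (6, 0, -10) → (9, 0, 30)
T5 reflect across y = 0: (9/2, -30, 12) → (9/2, 30, 12); (9, 0, 30) → (9, 0, 30)

image vertices: (9/2, 30, 12), (9, 0, 30)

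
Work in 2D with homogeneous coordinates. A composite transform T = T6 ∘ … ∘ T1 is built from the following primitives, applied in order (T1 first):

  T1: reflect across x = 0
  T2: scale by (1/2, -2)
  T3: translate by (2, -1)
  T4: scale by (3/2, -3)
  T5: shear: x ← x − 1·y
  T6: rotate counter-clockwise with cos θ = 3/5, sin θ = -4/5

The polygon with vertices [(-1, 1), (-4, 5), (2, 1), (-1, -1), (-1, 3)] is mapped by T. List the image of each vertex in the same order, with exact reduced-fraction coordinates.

image vertices: (81/20, 48/5), (51/5, 207/5), (27/10, 57/5), (33/20, -36/5), (129/20, 132/5)

T1 reflect across x = 0: (-1, 1) → (1, 1); (-4, 5) → (4, 5); (2, 1) → (-2, 1); (-1, -1) → (1, -1); (-1, 3) → (1, 3)
T2 scale by (1/2, -2): (1, 1) → (1/2, -2); (4, 5) → (2, -10); (-2, 1) → (-1, -2); (1, -1) → (1/2, 2); (1, 3) → (1/2, -6)
T3 translate by (2, -1): (1/2, -2) → (5/2, -3); (2, -10) → (4, -11); (-1, -2) → (1, -3); (1/2, 2) → (5/2, 1); (1/2, -6) → (5/2, -7)
T4 scale by (3/2, -3): (5/2, -3) → (15/4, 9); (4, -11) → (6, 33); (1, -3) → (3/2, 9); (5/2, 1) → (15/4, -3); (5/2, -7) → (15/4, 21)
T5 shear: x ← x − 1·y: (15/4, 9) → (-21/4, 9); (6, 33) → (-27, 33); (3/2, 9) → (-15/2, 9); (15/4, -3) → (27/4, -3); (15/4, 21) → (-69/4, 21)
T6 rotate counter-clockwise with cos θ = 3/5, sin θ = -4/5: (-21/4, 9) → (81/20, 48/5); (-27, 33) → (51/5, 207/5); (-15/2, 9) → (27/10, 57/5); (27/4, -3) → (33/20, -36/5); (-69/4, 21) → (129/20, 132/5)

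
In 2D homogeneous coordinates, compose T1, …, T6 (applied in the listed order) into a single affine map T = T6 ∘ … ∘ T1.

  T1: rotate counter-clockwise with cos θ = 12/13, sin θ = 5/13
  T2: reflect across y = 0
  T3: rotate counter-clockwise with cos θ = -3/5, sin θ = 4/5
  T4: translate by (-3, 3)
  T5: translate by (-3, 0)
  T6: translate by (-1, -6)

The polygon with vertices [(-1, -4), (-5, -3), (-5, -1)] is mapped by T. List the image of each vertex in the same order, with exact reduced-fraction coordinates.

image vertices: (-691/65, -322/65), (-564/65, -558/65), (-438/65, -526/65)

T1 rotate counter-clockwise with cos θ = 12/13, sin θ = 5/13: (-1, -4) → (8/13, -53/13); (-5, -3) → (-45/13, -61/13); (-5, -1) → (-55/13, -37/13)
T2 reflect across y = 0: (8/13, -53/13) → (8/13, 53/13); (-45/13, -61/13) → (-45/13, 61/13); (-55/13, -37/13) → (-55/13, 37/13)
T3 rotate counter-clockwise with cos θ = -3/5, sin θ = 4/5: (8/13, 53/13) → (-236/65, -127/65); (-45/13, 61/13) → (-109/65, -363/65); (-55/13, 37/13) → (17/65, -331/65)
T4 translate by (-3, 3): (-236/65, -127/65) → (-431/65, 68/65); (-109/65, -363/65) → (-304/65, -168/65); (17/65, -331/65) → (-178/65, -136/65)
T5 translate by (-3, 0): (-431/65, 68/65) → (-626/65, 68/65); (-304/65, -168/65) → (-499/65, -168/65); (-178/65, -136/65) → (-373/65, -136/65)
T6 translate by (-1, -6): (-626/65, 68/65) → (-691/65, -322/65); (-499/65, -168/65) → (-564/65, -558/65); (-373/65, -136/65) → (-438/65, -526/65)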